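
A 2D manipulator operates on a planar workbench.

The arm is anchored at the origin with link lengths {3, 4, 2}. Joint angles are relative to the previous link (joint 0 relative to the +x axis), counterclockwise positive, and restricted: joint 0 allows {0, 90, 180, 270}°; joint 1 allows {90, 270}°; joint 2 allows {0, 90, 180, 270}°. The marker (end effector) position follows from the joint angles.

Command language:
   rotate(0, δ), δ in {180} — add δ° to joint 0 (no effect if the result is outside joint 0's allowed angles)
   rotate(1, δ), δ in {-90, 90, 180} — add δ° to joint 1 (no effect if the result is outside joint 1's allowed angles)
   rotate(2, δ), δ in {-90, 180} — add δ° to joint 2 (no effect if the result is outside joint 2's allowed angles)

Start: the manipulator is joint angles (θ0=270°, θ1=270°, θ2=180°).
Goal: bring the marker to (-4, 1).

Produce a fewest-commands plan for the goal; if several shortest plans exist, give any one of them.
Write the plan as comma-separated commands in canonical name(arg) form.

begin: joint angles (θ0=270°, θ1=270°, θ2=180°)
1. rotate(0, 180) → joint angles (θ0=90°, θ1=270°, θ2=180°)
2. rotate(2, -90) → joint angles (θ0=90°, θ1=270°, θ2=90°)
3. rotate(1, 180) → joint angles (θ0=90°, θ1=90°, θ2=90°)
no 2-step plan works, so 3 is optimal.

rotate(0, 180), rotate(2, -90), rotate(1, 180)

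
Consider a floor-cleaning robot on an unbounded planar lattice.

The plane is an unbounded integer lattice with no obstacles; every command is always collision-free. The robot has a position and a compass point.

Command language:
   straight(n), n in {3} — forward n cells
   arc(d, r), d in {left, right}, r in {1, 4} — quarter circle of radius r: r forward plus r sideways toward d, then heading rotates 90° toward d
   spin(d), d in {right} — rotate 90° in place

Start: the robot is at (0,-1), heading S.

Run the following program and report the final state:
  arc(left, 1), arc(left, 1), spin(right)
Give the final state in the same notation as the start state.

from: at (0,-1), heading S
step 1 (arc(left, 1)): at (1,-2), heading E
step 2 (arc(left, 1)): at (2,-1), heading N
step 3 (spin(right)): at (2,-1), heading E

at (2,-1), heading E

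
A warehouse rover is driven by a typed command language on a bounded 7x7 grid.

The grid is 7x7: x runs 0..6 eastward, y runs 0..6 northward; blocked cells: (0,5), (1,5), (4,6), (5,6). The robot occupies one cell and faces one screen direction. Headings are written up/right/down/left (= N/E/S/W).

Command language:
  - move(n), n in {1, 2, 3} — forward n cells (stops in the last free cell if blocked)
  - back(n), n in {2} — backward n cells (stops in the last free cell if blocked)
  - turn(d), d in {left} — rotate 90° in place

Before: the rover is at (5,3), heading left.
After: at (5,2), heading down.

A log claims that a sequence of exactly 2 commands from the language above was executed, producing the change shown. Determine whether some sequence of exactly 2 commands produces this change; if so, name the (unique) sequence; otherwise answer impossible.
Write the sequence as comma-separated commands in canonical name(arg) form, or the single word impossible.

turn(left), move(1)

key: order matters: swapping turn(left) and move(1) lands elsewhere
from: at (5,3), heading left
[1] after turn(left): at (5,3), heading down
[2] after move(1): at (5,2), heading down
uniquely the one of 25 2-step routes that fits.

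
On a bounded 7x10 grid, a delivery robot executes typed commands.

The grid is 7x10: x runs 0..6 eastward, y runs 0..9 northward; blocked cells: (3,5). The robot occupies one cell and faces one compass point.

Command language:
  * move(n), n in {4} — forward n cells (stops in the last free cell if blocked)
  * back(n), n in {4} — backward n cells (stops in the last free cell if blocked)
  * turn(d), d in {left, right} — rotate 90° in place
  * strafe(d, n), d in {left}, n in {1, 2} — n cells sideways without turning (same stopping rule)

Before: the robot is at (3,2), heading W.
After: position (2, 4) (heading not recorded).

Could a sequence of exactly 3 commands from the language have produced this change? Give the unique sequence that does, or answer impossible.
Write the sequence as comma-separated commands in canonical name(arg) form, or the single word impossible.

key: running strafe(left, 1) before turn(right) would end elsewhere — order is forced
from: at (3,2), heading W
t=1 turn(right) ⇒ at (3,2), heading N
t=2 move(4) ⇒ at (3,4), heading N
t=3 strafe(left, 1) ⇒ at (2,4), heading N
no other 3-command option fits: unique.

turn(right), move(4), strafe(left, 1)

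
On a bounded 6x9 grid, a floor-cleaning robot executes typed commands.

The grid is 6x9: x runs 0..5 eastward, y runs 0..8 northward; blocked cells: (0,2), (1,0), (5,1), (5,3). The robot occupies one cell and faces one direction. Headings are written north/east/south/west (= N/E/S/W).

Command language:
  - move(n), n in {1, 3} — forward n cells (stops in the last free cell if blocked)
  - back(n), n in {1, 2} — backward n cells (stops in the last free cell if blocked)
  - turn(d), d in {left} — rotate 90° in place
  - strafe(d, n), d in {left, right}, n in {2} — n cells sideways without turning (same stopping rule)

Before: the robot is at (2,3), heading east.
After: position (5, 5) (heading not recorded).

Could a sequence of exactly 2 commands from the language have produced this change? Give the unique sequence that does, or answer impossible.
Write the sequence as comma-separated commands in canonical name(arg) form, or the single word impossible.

key: running move(3) before strafe(left, 2) would end elsewhere — order is forced
initial: at (2,3), heading east
step 1 (strafe(left, 2)): at (2,5), heading east
step 2 (move(3)): at (5,5), heading east
no other 2-command option fits: unique.

strafe(left, 2), move(3)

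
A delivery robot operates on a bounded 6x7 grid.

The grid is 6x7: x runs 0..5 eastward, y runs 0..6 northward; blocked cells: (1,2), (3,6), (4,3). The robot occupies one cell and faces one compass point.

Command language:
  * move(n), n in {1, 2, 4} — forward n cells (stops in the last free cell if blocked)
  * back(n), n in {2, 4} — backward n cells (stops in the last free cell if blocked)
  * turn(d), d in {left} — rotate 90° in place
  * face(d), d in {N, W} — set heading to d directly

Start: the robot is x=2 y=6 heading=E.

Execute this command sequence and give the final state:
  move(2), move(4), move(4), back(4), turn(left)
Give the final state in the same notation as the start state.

x=0 y=6 heading=N

t0: x=2 y=6 heading=E
[1] after move(2): x=2 y=6 heading=E
[2] after move(4): x=2 y=6 heading=E
[3] after move(4): x=2 y=6 heading=E
[4] after back(4): x=0 y=6 heading=E
[5] after turn(left): x=0 y=6 heading=N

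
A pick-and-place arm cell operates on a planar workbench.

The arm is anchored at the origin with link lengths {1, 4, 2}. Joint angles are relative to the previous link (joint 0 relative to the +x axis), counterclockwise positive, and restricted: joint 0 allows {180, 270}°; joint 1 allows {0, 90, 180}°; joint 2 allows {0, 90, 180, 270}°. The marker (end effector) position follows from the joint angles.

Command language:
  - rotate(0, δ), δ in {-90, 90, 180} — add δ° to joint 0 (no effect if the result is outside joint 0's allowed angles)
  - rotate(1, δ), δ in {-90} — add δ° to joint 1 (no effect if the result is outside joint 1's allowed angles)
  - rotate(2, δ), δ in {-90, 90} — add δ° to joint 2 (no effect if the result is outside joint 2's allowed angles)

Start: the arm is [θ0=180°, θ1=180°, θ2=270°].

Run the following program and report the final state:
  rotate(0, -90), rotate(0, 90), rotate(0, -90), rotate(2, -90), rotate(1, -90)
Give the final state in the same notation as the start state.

initial: [θ0=180°, θ1=180°, θ2=270°]
t=1 rotate(0, -90) ⇒ [θ0=180°, θ1=180°, θ2=270°]
t=2 rotate(0, 90) ⇒ [θ0=270°, θ1=180°, θ2=270°]
t=3 rotate(0, -90) ⇒ [θ0=180°, θ1=180°, θ2=270°]
t=4 rotate(2, -90) ⇒ [θ0=180°, θ1=180°, θ2=180°]
t=5 rotate(1, -90) ⇒ [θ0=180°, θ1=90°, θ2=180°]

[θ0=180°, θ1=90°, θ2=180°]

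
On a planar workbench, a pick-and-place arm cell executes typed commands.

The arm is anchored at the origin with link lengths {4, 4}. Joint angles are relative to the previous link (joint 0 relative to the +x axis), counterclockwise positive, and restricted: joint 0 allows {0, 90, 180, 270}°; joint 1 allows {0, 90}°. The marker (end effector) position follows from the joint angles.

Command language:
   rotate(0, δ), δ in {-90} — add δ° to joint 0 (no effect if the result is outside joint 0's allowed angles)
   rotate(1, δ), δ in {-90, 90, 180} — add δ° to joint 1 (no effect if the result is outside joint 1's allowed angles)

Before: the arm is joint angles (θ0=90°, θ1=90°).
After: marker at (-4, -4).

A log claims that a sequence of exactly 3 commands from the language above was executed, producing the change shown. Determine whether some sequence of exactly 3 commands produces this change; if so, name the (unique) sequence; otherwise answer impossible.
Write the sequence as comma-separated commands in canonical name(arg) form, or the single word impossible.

initial: joint angles (θ0=90°, θ1=90°)
1. rotate(0, -90) → joint angles (θ0=0°, θ1=90°)
2. rotate(0, -90) → joint angles (θ0=270°, θ1=90°)
3. rotate(0, -90) → joint angles (θ0=180°, θ1=90°)
no other 3-command option fits: unique.

rotate(0, -90), rotate(0, -90), rotate(0, -90)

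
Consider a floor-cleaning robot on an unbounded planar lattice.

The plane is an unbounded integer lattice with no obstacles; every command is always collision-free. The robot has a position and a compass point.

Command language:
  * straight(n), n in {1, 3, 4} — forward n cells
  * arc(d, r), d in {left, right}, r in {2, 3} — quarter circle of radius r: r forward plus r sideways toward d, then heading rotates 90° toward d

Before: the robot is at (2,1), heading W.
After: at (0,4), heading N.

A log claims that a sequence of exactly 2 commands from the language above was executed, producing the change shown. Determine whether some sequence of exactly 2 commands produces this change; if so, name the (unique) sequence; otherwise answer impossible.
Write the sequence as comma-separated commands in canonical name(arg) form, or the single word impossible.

arc(right, 2), straight(1)

key: cell and facing (now N) both changed — the 2 commands mix motion and turning
from: at (2,1), heading W
[1] after arc(right, 2): at (0,3), heading N
[2] after straight(1): at (0,4), heading N
no other 2-command option fits: unique.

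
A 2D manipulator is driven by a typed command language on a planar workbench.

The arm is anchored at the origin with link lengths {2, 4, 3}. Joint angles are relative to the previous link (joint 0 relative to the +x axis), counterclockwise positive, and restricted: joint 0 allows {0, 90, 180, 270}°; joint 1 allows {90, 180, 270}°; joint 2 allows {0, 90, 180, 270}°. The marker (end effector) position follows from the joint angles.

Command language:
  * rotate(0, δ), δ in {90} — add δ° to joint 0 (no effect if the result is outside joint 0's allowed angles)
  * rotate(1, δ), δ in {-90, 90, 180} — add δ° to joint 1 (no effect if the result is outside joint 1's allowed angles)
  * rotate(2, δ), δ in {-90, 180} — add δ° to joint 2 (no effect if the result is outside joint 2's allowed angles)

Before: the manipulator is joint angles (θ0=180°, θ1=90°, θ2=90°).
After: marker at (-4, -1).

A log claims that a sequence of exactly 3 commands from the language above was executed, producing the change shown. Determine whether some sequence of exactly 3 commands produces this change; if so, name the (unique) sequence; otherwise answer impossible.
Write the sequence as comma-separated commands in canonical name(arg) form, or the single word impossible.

start: joint angles (θ0=180°, θ1=90°, θ2=90°)
[1] after rotate(0, 90): joint angles (θ0=270°, θ1=90°, θ2=90°)
[2] after rotate(0, 90): joint angles (θ0=0°, θ1=90°, θ2=90°)
[3] after rotate(0, 90): joint angles (θ0=90°, θ1=90°, θ2=90°)
all 216 alternatives checked — unique.

rotate(0, 90), rotate(0, 90), rotate(0, 90)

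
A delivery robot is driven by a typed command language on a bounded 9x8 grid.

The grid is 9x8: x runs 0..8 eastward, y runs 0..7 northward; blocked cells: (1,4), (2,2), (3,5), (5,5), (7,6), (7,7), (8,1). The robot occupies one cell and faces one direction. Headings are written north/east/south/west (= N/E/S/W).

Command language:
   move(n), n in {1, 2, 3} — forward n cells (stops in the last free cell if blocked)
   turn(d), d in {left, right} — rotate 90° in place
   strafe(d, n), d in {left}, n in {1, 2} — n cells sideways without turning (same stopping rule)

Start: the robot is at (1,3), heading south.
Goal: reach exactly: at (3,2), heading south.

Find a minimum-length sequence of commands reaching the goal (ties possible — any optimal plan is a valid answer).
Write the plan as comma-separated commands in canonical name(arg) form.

strafe(left, 2), move(1)

initial: at (1,3), heading south
t=1 strafe(left, 2) ⇒ at (3,3), heading south
t=2 move(1) ⇒ at (3,2), heading south
no 1-step plan works, so 2 is optimal.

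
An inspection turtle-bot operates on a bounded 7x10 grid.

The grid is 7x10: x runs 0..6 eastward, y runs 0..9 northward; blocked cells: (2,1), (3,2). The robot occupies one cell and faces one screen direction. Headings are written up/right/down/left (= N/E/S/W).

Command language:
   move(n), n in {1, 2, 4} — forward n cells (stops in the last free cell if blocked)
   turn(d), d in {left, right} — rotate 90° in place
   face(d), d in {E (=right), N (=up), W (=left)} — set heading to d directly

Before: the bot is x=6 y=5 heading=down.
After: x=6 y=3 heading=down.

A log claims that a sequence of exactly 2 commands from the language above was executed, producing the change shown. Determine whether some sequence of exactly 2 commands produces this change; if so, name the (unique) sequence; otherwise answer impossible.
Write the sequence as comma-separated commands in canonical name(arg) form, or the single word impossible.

move(1), move(1)

key: heading stays S — no command in the sequence turns
from: x=6 y=5 heading=down
1. move(1) → x=6 y=4 heading=down
2. move(1) → x=6 y=3 heading=down
no other 2-command option fits: unique.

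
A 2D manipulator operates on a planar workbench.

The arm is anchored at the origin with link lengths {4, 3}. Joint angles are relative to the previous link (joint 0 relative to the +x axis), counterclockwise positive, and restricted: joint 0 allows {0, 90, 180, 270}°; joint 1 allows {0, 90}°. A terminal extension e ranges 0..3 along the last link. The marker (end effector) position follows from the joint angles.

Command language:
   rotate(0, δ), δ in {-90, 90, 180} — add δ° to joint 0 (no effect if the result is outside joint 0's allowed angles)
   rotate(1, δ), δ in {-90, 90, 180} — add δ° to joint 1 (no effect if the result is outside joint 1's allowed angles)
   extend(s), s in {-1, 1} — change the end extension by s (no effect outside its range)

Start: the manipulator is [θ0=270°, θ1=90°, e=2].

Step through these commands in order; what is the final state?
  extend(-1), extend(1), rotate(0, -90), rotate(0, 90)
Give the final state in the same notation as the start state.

[θ0=270°, θ1=90°, e=2]

t0: [θ0=270°, θ1=90°, e=2]
t=1 extend(-1) ⇒ [θ0=270°, θ1=90°, e=1]
t=2 extend(1) ⇒ [θ0=270°, θ1=90°, e=2]
t=3 rotate(0, -90) ⇒ [θ0=180°, θ1=90°, e=2]
t=4 rotate(0, 90) ⇒ [θ0=270°, θ1=90°, e=2]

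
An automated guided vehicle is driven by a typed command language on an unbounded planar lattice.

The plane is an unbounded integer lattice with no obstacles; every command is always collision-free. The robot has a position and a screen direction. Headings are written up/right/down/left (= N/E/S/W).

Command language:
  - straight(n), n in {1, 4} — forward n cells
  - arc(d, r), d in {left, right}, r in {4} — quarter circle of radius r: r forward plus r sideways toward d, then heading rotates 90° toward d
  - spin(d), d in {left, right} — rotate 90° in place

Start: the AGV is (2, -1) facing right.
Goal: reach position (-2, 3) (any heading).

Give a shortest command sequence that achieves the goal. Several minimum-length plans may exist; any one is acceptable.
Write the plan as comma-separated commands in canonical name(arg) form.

initial: (2, -1) facing right
step 1 (spin(left)): (2, -1) facing up
step 2 (arc(left, 4)): (-2, 3) facing left
minimal: 2 command(s), checked below 2.

spin(left), arc(left, 4)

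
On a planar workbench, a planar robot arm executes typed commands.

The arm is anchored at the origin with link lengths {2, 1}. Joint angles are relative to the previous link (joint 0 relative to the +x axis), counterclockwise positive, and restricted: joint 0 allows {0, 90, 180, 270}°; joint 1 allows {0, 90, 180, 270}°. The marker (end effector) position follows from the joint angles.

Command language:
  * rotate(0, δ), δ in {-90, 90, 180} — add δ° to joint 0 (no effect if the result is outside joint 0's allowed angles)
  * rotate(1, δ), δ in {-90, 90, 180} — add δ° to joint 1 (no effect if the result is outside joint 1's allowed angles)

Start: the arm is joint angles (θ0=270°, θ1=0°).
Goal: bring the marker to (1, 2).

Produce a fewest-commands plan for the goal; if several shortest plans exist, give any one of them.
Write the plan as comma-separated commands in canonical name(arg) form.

t0: joint angles (θ0=270°, θ1=0°)
t=1 rotate(0, 180) ⇒ joint angles (θ0=90°, θ1=0°)
t=2 rotate(1, -90) ⇒ joint angles (θ0=90°, θ1=270°)
minimal: 2 command(s), checked below 2.

rotate(0, 180), rotate(1, -90)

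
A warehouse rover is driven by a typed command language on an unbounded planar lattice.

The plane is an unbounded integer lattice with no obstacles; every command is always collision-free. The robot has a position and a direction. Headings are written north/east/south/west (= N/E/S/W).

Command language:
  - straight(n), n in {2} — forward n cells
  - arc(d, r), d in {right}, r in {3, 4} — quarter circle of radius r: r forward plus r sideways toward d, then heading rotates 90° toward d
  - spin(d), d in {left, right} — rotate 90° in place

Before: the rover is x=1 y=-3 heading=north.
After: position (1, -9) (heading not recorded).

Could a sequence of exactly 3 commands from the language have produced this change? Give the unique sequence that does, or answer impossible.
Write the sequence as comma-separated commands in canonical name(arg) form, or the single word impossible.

spin(right), arc(right, 3), arc(right, 3)

key: running arc(right, 3) before spin(right) would end elsewhere — order is forced
t0: x=1 y=-3 heading=north
t=1 spin(right) ⇒ x=1 y=-3 heading=east
t=2 arc(right, 3) ⇒ x=4 y=-6 heading=south
t=3 arc(right, 3) ⇒ x=1 y=-9 heading=west
no rival 3-sequence matches.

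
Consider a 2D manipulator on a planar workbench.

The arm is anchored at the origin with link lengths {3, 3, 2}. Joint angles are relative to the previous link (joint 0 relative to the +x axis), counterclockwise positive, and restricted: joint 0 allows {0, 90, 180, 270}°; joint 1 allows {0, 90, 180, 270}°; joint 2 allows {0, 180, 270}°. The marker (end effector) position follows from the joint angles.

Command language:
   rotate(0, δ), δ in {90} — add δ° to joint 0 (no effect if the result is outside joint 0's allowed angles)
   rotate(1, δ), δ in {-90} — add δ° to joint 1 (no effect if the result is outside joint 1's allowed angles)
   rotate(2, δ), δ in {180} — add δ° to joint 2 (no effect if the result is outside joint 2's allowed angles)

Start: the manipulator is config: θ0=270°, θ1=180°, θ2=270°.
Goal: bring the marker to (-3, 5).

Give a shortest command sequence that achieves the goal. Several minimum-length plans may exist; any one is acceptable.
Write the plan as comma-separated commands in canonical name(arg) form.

from: config: θ0=270°, θ1=180°, θ2=270°
1. rotate(1, -90) → config: θ0=270°, θ1=90°, θ2=270°
2. rotate(0, 90) → config: θ0=0°, θ1=90°, θ2=270°
3. rotate(0, 90) → config: θ0=90°, θ1=90°, θ2=270°
minimal: 3 command(s), checked below 3.

rotate(1, -90), rotate(0, 90), rotate(0, 90)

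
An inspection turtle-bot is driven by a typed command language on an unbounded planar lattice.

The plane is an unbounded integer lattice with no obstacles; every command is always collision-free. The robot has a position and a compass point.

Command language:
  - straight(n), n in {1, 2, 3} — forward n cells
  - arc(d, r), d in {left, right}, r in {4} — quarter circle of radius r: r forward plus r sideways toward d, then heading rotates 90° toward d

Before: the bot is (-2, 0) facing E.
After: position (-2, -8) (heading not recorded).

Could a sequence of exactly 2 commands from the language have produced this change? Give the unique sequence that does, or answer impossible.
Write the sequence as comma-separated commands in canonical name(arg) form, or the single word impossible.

arc(right, 4), arc(right, 4)

t0: (-2, 0) facing E
t=1 arc(right, 4) ⇒ (2, -4) facing S
t=2 arc(right, 4) ⇒ (-2, -8) facing W
no rival 2-sequence matches.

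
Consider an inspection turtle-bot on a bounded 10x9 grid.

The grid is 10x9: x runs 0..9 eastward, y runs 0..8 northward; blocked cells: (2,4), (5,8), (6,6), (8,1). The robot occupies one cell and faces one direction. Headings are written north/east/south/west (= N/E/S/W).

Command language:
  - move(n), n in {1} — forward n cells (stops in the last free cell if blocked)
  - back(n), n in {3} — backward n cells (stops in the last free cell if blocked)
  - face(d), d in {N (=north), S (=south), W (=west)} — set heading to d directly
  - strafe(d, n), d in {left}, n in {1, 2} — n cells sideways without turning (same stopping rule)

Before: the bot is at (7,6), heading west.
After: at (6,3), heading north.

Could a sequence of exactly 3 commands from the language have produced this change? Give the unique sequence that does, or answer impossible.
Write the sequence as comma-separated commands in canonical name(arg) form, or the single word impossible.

face(N), back(3), strafe(left, 1)

key: running strafe(left, 1) before face(N) would end elsewhere — order is forced
initial: at (7,6), heading west
step 1 (face(N)): at (7,6), heading north
step 2 (back(3)): at (7,3), heading north
step 3 (strafe(left, 1)): at (6,3), heading north
no rival 3-sequence matches.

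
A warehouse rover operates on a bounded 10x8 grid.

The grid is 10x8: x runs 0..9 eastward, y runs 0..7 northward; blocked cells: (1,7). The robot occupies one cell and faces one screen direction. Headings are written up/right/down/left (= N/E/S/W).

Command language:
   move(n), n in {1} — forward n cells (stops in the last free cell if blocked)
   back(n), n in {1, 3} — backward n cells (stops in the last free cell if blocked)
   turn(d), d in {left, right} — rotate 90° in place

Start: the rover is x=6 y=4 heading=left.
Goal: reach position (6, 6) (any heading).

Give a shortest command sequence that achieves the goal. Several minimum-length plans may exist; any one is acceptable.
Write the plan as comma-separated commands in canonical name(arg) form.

from: x=6 y=4 heading=left
[1] after turn(right): x=6 y=4 heading=up
[2] after move(1): x=6 y=5 heading=up
[3] after move(1): x=6 y=6 heading=up
nothing shorter than 3 reaches the goal.

turn(right), move(1), move(1)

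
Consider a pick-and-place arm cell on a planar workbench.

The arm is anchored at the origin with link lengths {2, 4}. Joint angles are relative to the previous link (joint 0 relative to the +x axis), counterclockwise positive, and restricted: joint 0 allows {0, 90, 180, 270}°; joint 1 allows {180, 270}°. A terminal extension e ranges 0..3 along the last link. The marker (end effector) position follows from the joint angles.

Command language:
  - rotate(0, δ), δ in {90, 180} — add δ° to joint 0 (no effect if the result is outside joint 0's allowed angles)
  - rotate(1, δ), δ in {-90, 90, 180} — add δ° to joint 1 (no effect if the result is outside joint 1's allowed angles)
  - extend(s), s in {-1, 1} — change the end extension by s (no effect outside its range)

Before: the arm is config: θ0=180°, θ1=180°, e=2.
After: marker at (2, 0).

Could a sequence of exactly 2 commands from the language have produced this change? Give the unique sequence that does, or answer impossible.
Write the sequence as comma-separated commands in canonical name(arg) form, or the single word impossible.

extend(-1), extend(-1)

start: config: θ0=180°, θ1=180°, e=2
[1] after extend(-1): config: θ0=180°, θ1=180°, e=1
[2] after extend(-1): config: θ0=180°, θ1=180°, e=0
uniquely the one of 49 2-step routes that fits.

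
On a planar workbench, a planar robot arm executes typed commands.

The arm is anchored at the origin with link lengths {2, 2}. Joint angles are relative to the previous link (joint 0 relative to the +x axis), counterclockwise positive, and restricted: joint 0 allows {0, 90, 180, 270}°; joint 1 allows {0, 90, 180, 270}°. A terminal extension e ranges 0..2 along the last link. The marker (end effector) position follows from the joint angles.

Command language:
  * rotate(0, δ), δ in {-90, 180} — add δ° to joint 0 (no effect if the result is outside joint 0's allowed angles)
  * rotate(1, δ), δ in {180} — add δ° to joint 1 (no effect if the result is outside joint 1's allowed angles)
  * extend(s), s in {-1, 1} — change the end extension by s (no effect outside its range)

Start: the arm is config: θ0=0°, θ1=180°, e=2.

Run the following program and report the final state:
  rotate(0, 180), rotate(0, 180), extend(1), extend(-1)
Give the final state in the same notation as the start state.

config: θ0=0°, θ1=180°, e=1

begin: config: θ0=0°, θ1=180°, e=2
step 1 (rotate(0, 180)): config: θ0=180°, θ1=180°, e=2
step 2 (rotate(0, 180)): config: θ0=0°, θ1=180°, e=2
step 3 (extend(1)): config: θ0=0°, θ1=180°, e=2
step 4 (extend(-1)): config: θ0=0°, θ1=180°, e=1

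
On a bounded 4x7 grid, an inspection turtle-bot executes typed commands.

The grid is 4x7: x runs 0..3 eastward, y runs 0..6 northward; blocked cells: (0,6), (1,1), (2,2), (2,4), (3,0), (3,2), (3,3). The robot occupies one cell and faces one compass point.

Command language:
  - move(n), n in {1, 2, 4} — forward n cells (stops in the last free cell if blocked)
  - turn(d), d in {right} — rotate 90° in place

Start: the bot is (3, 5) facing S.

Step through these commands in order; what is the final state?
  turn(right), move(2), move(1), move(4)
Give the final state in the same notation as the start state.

from: (3, 5) facing S
[1] after turn(right): (3, 5) facing W
[2] after move(2): (1, 5) facing W
[3] after move(1): (0, 5) facing W
[4] after move(4): (0, 5) facing W

(0, 5) facing W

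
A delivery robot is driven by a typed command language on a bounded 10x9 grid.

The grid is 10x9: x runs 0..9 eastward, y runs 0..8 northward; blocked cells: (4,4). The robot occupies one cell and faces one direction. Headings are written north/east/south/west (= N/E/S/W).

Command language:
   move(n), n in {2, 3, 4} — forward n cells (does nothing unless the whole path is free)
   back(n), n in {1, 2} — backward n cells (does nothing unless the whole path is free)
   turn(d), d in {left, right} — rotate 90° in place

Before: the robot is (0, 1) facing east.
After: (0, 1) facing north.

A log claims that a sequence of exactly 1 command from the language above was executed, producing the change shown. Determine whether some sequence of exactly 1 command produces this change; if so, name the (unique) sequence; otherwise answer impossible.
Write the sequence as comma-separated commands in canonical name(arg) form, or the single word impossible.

turn(left)

key: (0,1) unchanged — the single command moves nothing
begin: (0, 1) facing east
step 1 (turn(left)): (0, 1) facing north
no rival 1-sequence matches.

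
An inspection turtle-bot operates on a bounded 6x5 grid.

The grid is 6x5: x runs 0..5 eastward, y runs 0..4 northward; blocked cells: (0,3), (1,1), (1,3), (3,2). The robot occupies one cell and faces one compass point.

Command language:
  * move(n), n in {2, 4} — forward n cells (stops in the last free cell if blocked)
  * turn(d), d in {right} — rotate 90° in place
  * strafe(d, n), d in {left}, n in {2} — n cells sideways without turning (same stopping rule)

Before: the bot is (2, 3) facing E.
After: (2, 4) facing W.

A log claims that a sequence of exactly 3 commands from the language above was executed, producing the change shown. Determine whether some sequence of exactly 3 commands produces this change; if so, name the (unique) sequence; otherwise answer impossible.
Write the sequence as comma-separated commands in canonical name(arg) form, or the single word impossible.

key: position moved to (2,4) AND the heading swung to W — translation plus rotation needed
start: (2, 3) facing E
[1] after strafe(left, 2): (2, 4) facing E
[2] after turn(right): (2, 4) facing S
[3] after turn(right): (2, 4) facing W
no rival 3-sequence matches.

strafe(left, 2), turn(right), turn(right)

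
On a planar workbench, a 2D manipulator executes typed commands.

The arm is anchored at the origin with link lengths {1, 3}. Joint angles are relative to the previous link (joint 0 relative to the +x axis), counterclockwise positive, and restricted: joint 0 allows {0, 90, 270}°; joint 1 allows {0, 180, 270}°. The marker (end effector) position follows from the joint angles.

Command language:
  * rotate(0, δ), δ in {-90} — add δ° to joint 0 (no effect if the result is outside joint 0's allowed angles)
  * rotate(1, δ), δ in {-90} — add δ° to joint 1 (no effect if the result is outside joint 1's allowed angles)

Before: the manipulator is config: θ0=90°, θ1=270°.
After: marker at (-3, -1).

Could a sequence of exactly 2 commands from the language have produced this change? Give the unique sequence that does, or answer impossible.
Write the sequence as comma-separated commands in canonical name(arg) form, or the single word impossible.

rotate(0, -90), rotate(0, -90)

from: config: θ0=90°, θ1=270°
1. rotate(0, -90) → config: θ0=0°, θ1=270°
2. rotate(0, -90) → config: θ0=270°, θ1=270°
uniquely the one of 4 2-step routes that fits.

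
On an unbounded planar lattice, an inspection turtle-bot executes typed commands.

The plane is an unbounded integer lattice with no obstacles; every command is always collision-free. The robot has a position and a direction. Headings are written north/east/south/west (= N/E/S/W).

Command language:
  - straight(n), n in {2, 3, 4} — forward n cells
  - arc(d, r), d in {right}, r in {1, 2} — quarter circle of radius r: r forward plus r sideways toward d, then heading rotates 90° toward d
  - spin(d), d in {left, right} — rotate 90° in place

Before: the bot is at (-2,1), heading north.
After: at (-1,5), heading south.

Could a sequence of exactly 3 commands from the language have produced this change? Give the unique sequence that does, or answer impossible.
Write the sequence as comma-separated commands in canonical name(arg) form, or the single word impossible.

straight(3), arc(right, 1), spin(right)

key: position moved to (-1,5) AND the heading swung to S — translation plus rotation needed
from: at (-2,1), heading north
1. straight(3) → at (-2,4), heading north
2. arc(right, 1) → at (-1,5), heading east
3. spin(right) → at (-1,5), heading south
uniquely the one of 343 3-step routes that fits.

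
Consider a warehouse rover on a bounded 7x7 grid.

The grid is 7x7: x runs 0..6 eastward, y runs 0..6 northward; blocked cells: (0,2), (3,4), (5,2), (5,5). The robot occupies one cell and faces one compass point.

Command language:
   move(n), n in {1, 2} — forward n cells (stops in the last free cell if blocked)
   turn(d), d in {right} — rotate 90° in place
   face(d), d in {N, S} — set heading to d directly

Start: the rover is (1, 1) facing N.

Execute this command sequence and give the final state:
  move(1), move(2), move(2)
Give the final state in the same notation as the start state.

initial: (1, 1) facing N
step 1 (move(1)): (1, 2) facing N
step 2 (move(2)): (1, 4) facing N
step 3 (move(2)): (1, 6) facing N

(1, 6) facing N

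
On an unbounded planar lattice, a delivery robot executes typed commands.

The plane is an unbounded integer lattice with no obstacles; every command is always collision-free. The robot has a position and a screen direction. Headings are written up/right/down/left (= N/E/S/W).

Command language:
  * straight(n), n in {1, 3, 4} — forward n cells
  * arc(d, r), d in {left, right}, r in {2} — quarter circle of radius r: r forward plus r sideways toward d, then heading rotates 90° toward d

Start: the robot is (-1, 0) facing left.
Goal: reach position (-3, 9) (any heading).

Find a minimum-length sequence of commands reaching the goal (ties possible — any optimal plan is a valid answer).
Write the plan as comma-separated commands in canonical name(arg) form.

arc(right, 2), straight(4), straight(3)

start: (-1, 0) facing left
t=1 arc(right, 2) ⇒ (-3, 2) facing up
t=2 straight(4) ⇒ (-3, 6) facing up
t=3 straight(3) ⇒ (-3, 9) facing up
nothing shorter than 3 reaches the goal.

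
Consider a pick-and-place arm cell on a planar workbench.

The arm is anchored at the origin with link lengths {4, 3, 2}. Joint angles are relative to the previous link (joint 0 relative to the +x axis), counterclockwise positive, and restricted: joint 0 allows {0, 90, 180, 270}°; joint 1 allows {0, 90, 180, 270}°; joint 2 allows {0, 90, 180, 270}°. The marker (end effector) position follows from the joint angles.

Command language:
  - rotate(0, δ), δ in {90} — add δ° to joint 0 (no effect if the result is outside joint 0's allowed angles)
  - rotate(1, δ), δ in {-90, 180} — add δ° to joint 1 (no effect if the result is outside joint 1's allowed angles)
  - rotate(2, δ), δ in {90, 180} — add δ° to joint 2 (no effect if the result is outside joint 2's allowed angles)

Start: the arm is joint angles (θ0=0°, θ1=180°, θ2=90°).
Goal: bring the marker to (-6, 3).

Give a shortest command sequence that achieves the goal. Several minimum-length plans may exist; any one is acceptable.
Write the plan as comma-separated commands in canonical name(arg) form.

rotate(0, 90), rotate(0, 90), rotate(1, 180), rotate(1, -90)

from: joint angles (θ0=0°, θ1=180°, θ2=90°)
1. rotate(0, 90) → joint angles (θ0=90°, θ1=180°, θ2=90°)
2. rotate(0, 90) → joint angles (θ0=180°, θ1=180°, θ2=90°)
3. rotate(1, 180) → joint angles (θ0=180°, θ1=0°, θ2=90°)
4. rotate(1, -90) → joint angles (θ0=180°, θ1=270°, θ2=90°)
shorter routes all fall short; 4 is best.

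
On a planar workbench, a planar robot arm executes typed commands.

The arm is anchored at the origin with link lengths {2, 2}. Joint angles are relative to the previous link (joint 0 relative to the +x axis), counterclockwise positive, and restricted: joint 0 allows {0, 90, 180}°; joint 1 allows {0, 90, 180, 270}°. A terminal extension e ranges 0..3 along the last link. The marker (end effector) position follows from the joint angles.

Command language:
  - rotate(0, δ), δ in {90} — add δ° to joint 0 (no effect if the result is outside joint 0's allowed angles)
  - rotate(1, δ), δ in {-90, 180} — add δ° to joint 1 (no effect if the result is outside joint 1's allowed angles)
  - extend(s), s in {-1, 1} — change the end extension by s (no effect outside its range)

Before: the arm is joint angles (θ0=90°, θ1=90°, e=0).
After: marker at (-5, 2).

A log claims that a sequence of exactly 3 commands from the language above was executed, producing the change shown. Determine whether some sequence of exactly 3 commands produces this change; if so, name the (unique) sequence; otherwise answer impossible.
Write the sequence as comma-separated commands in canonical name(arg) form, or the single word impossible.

extend(1), extend(1), extend(1)

start: joint angles (θ0=90°, θ1=90°, e=0)
t=1 extend(1) ⇒ joint angles (θ0=90°, θ1=90°, e=1)
t=2 extend(1) ⇒ joint angles (θ0=90°, θ1=90°, e=2)
t=3 extend(1) ⇒ joint angles (θ0=90°, θ1=90°, e=3)
no rival 3-sequence matches.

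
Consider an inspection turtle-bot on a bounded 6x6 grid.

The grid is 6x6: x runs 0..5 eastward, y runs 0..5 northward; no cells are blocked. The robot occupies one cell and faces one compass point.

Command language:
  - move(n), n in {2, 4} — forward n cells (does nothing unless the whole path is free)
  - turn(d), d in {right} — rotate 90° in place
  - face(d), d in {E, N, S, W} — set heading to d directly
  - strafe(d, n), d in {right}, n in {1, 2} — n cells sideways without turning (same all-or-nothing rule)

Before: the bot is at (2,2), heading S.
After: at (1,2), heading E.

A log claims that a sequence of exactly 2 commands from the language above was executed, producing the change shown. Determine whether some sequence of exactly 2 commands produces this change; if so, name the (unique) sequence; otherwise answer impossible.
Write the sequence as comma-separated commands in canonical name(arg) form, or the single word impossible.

key: running face(E) before strafe(right, 1) would end elsewhere — order is forced
from: at (2,2), heading S
[1] after strafe(right, 1): at (1,2), heading S
[2] after face(E): at (1,2), heading E
all 81 alternatives checked — unique.

strafe(right, 1), face(E)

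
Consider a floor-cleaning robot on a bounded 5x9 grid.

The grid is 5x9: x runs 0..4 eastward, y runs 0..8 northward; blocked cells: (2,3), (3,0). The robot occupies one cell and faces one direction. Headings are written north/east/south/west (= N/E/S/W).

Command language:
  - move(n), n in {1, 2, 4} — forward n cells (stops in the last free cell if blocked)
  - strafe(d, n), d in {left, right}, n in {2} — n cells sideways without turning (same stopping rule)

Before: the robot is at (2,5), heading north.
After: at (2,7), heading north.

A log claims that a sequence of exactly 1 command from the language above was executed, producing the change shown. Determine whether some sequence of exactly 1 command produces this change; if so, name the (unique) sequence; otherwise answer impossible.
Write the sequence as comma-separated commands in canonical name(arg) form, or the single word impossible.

key: still facing N — the one step turns nothing
t0: at (2,5), heading north
[1] after move(2): at (2,7), heading north
no rival 1-sequence matches.

move(2)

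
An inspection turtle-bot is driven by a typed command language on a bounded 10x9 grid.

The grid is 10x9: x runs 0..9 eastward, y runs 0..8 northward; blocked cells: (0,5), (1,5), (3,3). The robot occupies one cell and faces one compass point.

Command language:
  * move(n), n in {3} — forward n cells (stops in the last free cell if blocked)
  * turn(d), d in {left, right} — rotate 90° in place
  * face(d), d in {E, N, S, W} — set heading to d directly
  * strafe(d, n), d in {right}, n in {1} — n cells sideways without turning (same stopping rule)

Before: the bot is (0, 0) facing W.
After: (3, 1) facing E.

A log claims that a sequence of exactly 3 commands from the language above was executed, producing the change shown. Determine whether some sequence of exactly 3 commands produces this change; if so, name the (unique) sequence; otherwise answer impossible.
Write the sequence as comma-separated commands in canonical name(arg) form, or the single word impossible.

key: position moved to (3,1) AND the heading swung to E — translation plus rotation needed
start: (0, 0) facing W
[1] after strafe(right, 1): (0, 1) facing W
[2] after face(E): (0, 1) facing E
[3] after move(3): (3, 1) facing E
no other 3-command option fits: unique.

strafe(right, 1), face(E), move(3)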